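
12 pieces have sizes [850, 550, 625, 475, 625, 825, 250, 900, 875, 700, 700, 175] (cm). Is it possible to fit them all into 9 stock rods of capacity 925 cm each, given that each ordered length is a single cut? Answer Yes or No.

No

Total = 7550 cm; ⌈7550/925⌉ = 9.
10 pieces each exceed half the capacity and cannot share a stock rod, forcing at least 10 stock rods.
At least 10 stock rods are required, but only 9 are allowed.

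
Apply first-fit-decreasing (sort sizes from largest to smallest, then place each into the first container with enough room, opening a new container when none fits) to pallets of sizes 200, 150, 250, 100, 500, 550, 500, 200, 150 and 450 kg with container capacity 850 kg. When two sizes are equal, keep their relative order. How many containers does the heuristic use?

Sorted descending: 550, 500, 500, 450, 250, 200, 200, 150, 150, 100.
  550 → container 1 (new)  [load 550/850]
  500 → container 2 (new)  [load 500/850]
  500 → container 3 (new)  [load 500/850]
  450 → container 4 (new)  [load 450/850]
  250 → container 1  [load 800/850]
  200 → container 2  [load 700/850]
  200 → container 3  [load 700/850]
  150 → container 2  [load 850/850]
  150 → container 3  [load 850/850]
  100 → container 4  [load 550/850]
4 containers opened.

4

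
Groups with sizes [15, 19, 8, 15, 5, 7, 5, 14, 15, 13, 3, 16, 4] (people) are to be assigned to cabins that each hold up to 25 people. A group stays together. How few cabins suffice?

Total = 19 + 16 + 15 + 15 + 15 + 14 + 13 + 8 + 7 + 5 + 5 + 4 + 3 = 139 people.
Lower bound: ⌈139/25⌉ = 6 cabins.
Also, 7 groups each exceed 25/2 people, and no two of those can share a cabin, so at least 7 cabins are needed.
A packing using 7 cabins:
  cabin 1: 19 + 5 = 24
  cabin 2: 16 + 8 = 24
  cabin 3: 15 + 7 + 3 = 25
  cabin 4: 15 + 5 + 4 = 24
  cabin 5: 15 = 15
  cabin 6: 14 = 14
  cabin 7: 13 = 13
This matches the lower bound, so 7 is optimal.

7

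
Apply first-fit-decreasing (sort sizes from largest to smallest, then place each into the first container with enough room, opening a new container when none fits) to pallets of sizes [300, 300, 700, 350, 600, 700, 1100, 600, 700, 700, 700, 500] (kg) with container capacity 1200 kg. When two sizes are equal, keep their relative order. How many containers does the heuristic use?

7

Sorted descending: 1100, 700, 700, 700, 700, 700, 600, 600, 500, 350, 300, 300.
  1100 → container 1 (new)  [load 1100/1200]
  700 → container 2 (new)  [load 700/1200]
  700 → container 3 (new)  [load 700/1200]
  700 → container 4 (new)  [load 700/1200]
  700 → container 5 (new)  [load 700/1200]
  700 → container 6 (new)  [load 700/1200]
  600 → container 7 (new)  [load 600/1200]
  600 → container 7  [load 1200/1200]
  500 → container 2  [load 1200/1200]
  350 → container 3  [load 1050/1200]
  300 → container 4  [load 1000/1200]
  300 → container 5  [load 1000/1200]
7 containers opened.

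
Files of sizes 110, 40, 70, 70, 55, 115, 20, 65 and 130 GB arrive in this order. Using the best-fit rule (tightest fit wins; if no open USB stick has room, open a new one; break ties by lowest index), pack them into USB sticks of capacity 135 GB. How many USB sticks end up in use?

6

  110 → USB stick 1 (new)  [load 110/135]
  40 → USB stick 2 (new)  [load 40/135]
  70 → USB stick 2  [load 110/135]
  70 → USB stick 3 (new)  [load 70/135]
  55 → USB stick 3  [load 125/135]
  115 → USB stick 4 (new)  [load 115/135]
  20 → USB stick 4  [load 135/135]
  65 → USB stick 5 (new)  [load 65/135]
  130 → USB stick 6 (new)  [load 130/135]
6 USB sticks opened.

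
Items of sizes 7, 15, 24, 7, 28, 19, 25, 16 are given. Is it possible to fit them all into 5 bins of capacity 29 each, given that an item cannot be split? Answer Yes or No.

Total = 141; ⌈141/29⌉ = 5.
6 items each exceed half the capacity and cannot share a bin, forcing at least 6 bins.
At least 6 bins are required, but only 5 are allowed.

No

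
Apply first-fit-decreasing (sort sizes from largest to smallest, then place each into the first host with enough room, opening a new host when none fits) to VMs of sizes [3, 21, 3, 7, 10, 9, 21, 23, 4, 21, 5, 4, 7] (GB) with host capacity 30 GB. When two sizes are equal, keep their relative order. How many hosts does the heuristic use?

5

Sorted descending: 23, 21, 21, 21, 10, 9, 7, 7, 5, 4, 4, 3, 3.
  23 → host 1 (new)  [load 23/30]
  21 → host 2 (new)  [load 21/30]
  21 → host 3 (new)  [load 21/30]
  21 → host 4 (new)  [load 21/30]
  10 → host 5 (new)  [load 10/30]
  9 → host 2  [load 30/30]
  7 → host 1  [load 30/30]
  7 → host 3  [load 28/30]
  5 → host 4  [load 26/30]
  4 → host 4  [load 30/30]
  4 → host 5  [load 14/30]
  3 → host 5  [load 17/30]
  3 → host 5  [load 20/30]
5 hosts opened.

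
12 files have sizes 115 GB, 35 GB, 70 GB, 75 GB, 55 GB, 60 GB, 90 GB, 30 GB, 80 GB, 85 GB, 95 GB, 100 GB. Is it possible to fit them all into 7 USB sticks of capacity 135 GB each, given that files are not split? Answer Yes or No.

No

Total = 890 GB; ⌈890/135⌉ = 7.
8 files each exceed half the capacity and cannot share a USB stick, forcing at least 8 USB sticks.
At least 8 USB sticks are required, but only 7 are allowed.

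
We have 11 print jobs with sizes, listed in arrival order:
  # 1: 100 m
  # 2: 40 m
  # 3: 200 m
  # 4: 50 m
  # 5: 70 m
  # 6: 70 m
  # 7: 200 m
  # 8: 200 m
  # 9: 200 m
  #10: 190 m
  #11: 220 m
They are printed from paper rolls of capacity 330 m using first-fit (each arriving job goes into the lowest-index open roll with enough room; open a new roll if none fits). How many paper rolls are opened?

  100 → roll 1 (new)  [load 100/330]
  40 → roll 1  [load 140/330]
  200 → roll 2 (new)  [load 200/330]
  50 → roll 1  [load 190/330]
  70 → roll 1  [load 260/330]
  70 → roll 1  [load 330/330]
  200 → roll 3 (new)  [load 200/330]
  200 → roll 4 (new)  [load 200/330]
  200 → roll 5 (new)  [load 200/330]
  190 → roll 6 (new)  [load 190/330]
  220 → roll 7 (new)  [load 220/330]
7 paper rolls opened.

7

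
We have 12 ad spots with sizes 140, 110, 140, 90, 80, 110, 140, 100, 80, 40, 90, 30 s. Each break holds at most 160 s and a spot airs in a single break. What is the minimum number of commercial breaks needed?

9

Total = 140 + 140 + 140 + 110 + 110 + 100 + 90 + 90 + 80 + 80 + 40 + 30 = 1150 s.
Lower bound: ⌈1150/160⌉ = 8 commercial breaks.
A packing using 9 commercial breaks:
  break 1: 140 = 140
  break 2: 140 = 140
  break 3: 140 = 140
  break 4: 110 + 40 = 150
  break 5: 110 + 30 = 140
  break 6: 100 = 100
  break 7: 90 = 90
  break 8: 90 = 90
  break 9: 80 + 80 = 160
No arrangement into 8 commercial breaks stays within capacity, so 9 is optimal.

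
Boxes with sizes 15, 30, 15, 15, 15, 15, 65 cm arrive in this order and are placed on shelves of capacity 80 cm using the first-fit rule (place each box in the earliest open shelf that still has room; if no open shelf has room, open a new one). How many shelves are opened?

  15 → shelf 1 (new)  [load 15/80]
  30 → shelf 1  [load 45/80]
  15 → shelf 1  [load 60/80]
  15 → shelf 1  [load 75/80]
  15 → shelf 2 (new)  [load 15/80]
  15 → shelf 2  [load 30/80]
  65 → shelf 3 (new)  [load 65/80]
3 shelves opened.

3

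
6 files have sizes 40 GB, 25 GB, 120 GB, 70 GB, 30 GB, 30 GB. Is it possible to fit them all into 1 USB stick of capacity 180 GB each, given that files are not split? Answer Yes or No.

Total = 315 GB; ⌈315/180⌉ = 2.
At least 2 USB sticks are required, but only 1 is allowed.

No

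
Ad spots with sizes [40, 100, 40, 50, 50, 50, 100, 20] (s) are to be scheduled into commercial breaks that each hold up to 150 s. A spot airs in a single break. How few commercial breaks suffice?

3

Total = 100 + 100 + 50 + 50 + 50 + 40 + 40 + 20 = 450 s.
Lower bound: ⌈450/150⌉ = 3 commercial breaks.
A packing using 3 commercial breaks:
  break 1: 100 + 50 = 150
  break 2: 100 + 50 = 150
  break 3: 50 + 40 + 40 + 20 = 150
This matches the lower bound, so 3 is optimal.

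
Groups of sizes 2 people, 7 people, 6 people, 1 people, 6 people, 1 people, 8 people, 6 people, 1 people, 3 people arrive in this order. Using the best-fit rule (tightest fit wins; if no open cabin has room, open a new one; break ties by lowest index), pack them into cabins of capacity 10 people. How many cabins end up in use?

5

  2 → cabin 1 (new)  [load 2/10]
  7 → cabin 1  [load 9/10]
  6 → cabin 2 (new)  [load 6/10]
  1 → cabin 1  [load 10/10]
  6 → cabin 3 (new)  [load 6/10]
  1 → cabin 2  [load 7/10]
  8 → cabin 4 (new)  [load 8/10]
  6 → cabin 5 (new)  [load 6/10]
  1 → cabin 4  [load 9/10]
  3 → cabin 2  [load 10/10]
5 cabins opened.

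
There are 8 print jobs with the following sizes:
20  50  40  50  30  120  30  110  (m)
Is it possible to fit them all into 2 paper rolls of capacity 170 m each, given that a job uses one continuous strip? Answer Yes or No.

No

Total = 450 m; ⌈450/170⌉ = 3.
At least 3 paper rolls are required, but only 2 are allowed.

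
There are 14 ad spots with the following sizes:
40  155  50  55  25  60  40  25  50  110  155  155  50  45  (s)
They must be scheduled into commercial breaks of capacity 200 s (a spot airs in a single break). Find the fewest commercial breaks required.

6

Total = 155 + 155 + 155 + 110 + 60 + 55 + 50 + 50 + 50 + 45 + 40 + 40 + 25 + 25 = 1015 s.
Lower bound: ⌈1015/200⌉ = 6 commercial breaks.
A packing using 6 commercial breaks:
  break 1: 155 + 45 = 200
  break 2: 155 + 40 = 195
  break 3: 155 + 40 = 195
  break 4: 110 + 60 + 25 = 195
  break 5: 55 + 50 + 50 + 25 = 180
  break 6: 50 = 50
This matches the lower bound, so 6 is optimal.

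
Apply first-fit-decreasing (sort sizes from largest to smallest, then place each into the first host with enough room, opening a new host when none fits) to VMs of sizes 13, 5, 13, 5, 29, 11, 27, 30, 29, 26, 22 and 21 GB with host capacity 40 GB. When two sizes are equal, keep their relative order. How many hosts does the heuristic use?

Sorted descending: 30, 29, 29, 27, 26, 22, 21, 13, 13, 11, 5, 5.
  30 → host 1 (new)  [load 30/40]
  29 → host 2 (new)  [load 29/40]
  29 → host 3 (new)  [load 29/40]
  27 → host 4 (new)  [load 27/40]
  26 → host 5 (new)  [load 26/40]
  22 → host 6 (new)  [load 22/40]
  21 → host 7 (new)  [load 21/40]
  13 → host 4  [load 40/40]
  13 → host 5  [load 39/40]
  11 → host 2  [load 40/40]
  5 → host 1  [load 35/40]
  5 → host 1  [load 40/40]
7 hosts opened.

7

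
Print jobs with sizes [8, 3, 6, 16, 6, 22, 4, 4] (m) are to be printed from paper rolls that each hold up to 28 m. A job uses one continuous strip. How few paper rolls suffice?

Total = 22 + 16 + 8 + 6 + 6 + 4 + 4 + 3 = 69 m.
Lower bound: ⌈69/28⌉ = 3 paper rolls.
A packing using 3 paper rolls:
  roll 1: 22 + 6 = 28
  roll 2: 16 + 8 + 4 = 28
  roll 3: 6 + 4 + 3 = 13
This matches the lower bound, so 3 is optimal.

3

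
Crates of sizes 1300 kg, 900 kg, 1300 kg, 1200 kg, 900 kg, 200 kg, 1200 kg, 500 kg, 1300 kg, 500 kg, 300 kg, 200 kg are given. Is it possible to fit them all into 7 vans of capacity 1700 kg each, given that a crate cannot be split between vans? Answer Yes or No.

A valid assignment using 7 vans:
  van 1: 1300 + 300 = 1600
  van 2: 1300 + 200 + 200 = 1700
  van 3: 1300 = 1300
  van 4: 1200 + 500 = 1700
  van 5: 1200 + 500 = 1700
  van 6: 900 = 900
  van 7: 900 = 900
Every load is within 1700 kg, so 7 vans suffice.

Yes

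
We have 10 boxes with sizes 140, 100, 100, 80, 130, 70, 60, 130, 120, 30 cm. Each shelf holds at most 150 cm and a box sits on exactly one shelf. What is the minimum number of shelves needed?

8

Total = 140 + 130 + 130 + 120 + 100 + 100 + 80 + 70 + 60 + 30 = 960 cm.
Lower bound: ⌈960/150⌉ = 7 shelves.
A packing using 8 shelves:
  shelf 1: 140 = 140
  shelf 2: 130 = 130
  shelf 3: 130 = 130
  shelf 4: 120 + 30 = 150
  shelf 5: 100 = 100
  shelf 6: 100 = 100
  shelf 7: 80 + 70 = 150
  shelf 8: 60 = 60
No arrangement into 7 shelves stays within capacity, so 8 is optimal.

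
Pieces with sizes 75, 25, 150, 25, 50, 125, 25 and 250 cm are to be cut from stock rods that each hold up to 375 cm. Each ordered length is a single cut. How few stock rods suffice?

2

Total = 250 + 150 + 125 + 75 + 50 + 25 + 25 + 25 = 725 cm.
Lower bound: ⌈725/375⌉ = 2 stock rods.
A packing using 2 stock rods:
  stock rod 1: 250 + 125 = 375
  stock rod 2: 150 + 75 + 50 + 25 + 25 + 25 = 350
This matches the lower bound, so 2 is optimal.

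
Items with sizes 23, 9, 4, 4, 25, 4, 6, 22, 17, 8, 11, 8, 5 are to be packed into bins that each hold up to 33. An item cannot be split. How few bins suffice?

Total = 25 + 23 + 22 + 17 + 11 + 9 + 8 + 8 + 6 + 5 + 4 + 4 + 4 = 146.
Lower bound: ⌈146/33⌉ = 5 bins.
A packing using 5 bins:
  bin 1: 25 + 8 = 33
  bin 2: 23 + 9 = 32
  bin 3: 22 + 11 = 33
  bin 4: 17 + 8 + 6 = 31
  bin 5: 5 + 4 + 4 + 4 = 17
This matches the lower bound, so 5 is optimal.

5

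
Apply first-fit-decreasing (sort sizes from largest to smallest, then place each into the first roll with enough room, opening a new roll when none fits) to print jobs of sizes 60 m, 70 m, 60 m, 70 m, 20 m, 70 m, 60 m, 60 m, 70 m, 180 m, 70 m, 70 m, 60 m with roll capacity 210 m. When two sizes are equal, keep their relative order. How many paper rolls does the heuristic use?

5

Sorted descending: 180, 70, 70, 70, 70, 70, 70, 60, 60, 60, 60, 60, 20.
  180 → roll 1 (new)  [load 180/210]
  70 → roll 2 (new)  [load 70/210]
  70 → roll 2  [load 140/210]
  70 → roll 2  [load 210/210]
  70 → roll 3 (new)  [load 70/210]
  70 → roll 3  [load 140/210]
  70 → roll 3  [load 210/210]
  60 → roll 4 (new)  [load 60/210]
  60 → roll 4  [load 120/210]
  60 → roll 4  [load 180/210]
  60 → roll 5 (new)  [load 60/210]
  60 → roll 5  [load 120/210]
  20 → roll 1  [load 200/210]
5 paper rolls opened.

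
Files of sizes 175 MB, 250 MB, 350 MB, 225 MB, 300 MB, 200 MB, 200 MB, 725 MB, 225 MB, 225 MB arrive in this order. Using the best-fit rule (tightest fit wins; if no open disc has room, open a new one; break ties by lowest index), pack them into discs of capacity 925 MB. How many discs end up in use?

4

  175 → disc 1 (new)  [load 175/925]
  250 → disc 1  [load 425/925]
  350 → disc 1  [load 775/925]
  225 → disc 2 (new)  [load 225/925]
  300 → disc 2  [load 525/925]
  200 → disc 2  [load 725/925]
  200 → disc 2  [load 925/925]
  725 → disc 3 (new)  [load 725/925]
  225 → disc 4 (new)  [load 225/925]
  225 → disc 4  [load 450/925]
4 discs opened.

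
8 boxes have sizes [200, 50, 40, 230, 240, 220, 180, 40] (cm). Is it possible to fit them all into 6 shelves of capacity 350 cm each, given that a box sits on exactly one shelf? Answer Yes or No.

Yes

A valid assignment using 5 shelves:
  shelf 1: 240 + 50 + 40 = 330
  shelf 2: 230 + 40 = 270
  shelf 3: 220 = 220
  shelf 4: 200 = 200
  shelf 5: 180 = 180
That uses only 5 ≤ 6, so 6 shelves are enough.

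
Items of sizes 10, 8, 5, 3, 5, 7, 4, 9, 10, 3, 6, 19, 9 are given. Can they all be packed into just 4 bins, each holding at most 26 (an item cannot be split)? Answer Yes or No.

Yes

A valid assignment using 4 bins:
  bin 1: 19 + 7 = 26
  bin 2: 10 + 10 + 6 = 26
  bin 3: 9 + 9 + 8 = 26
  bin 4: 5 + 5 + 4 + 3 + 3 = 20
Every load is within 26, so 4 bins suffice.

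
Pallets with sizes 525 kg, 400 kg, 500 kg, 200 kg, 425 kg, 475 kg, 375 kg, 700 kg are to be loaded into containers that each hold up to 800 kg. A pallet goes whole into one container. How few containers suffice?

6

Total = 700 + 525 + 500 + 475 + 425 + 400 + 375 + 200 = 3600 kg.
Lower bound: ⌈3600/800⌉ = 5 containers.
A packing using 6 containers:
  container 1: 700 = 700
  container 2: 525 + 200 = 725
  container 3: 500 = 500
  container 4: 475 = 475
  container 5: 425 + 375 = 800
  container 6: 400 = 400
No arrangement into 5 containers stays within capacity, so 6 is optimal.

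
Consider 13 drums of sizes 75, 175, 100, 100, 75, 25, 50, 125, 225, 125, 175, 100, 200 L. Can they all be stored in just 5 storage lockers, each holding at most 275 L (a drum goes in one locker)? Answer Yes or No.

Total = 1550 L; ⌈1550/275⌉ = 6.
At least 6 storage lockers are required, but only 5 are allowed.

No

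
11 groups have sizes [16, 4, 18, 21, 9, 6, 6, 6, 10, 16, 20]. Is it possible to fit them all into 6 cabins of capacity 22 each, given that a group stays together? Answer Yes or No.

No

Total = 132; ⌈132/22⌉ = 6.
The bound of 6 does not rule out 6, but exhaustive search shows no assignment into 6 cabins of capacity 22 exists — the minimum is 7.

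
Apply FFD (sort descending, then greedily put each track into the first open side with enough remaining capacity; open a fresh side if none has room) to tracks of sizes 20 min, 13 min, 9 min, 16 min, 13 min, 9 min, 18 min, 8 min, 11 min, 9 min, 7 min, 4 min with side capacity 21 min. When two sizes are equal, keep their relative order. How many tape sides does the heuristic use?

7

Sorted descending: 20, 18, 16, 13, 13, 11, 9, 9, 9, 8, 7, 4.
  20 → side 1 (new)  [load 20/21]
  18 → side 2 (new)  [load 18/21]
  16 → side 3 (new)  [load 16/21]
  13 → side 4 (new)  [load 13/21]
  13 → side 5 (new)  [load 13/21]
  11 → side 6 (new)  [load 11/21]
  9 → side 6  [load 20/21]
  9 → side 7 (new)  [load 9/21]
  9 → side 7  [load 18/21]
  8 → side 4  [load 21/21]
  7 → side 5  [load 20/21]
  4 → side 3  [load 20/21]
7 tape sides opened.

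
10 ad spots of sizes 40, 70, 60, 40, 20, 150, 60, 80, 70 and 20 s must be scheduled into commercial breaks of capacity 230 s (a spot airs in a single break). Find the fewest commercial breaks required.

Total = 150 + 80 + 70 + 70 + 60 + 60 + 40 + 40 + 20 + 20 = 610 s.
Lower bound: ⌈610/230⌉ = 3 commercial breaks.
A packing using 3 commercial breaks:
  break 1: 150 + 80 = 230
  break 2: 70 + 70 + 60 + 20 = 220
  break 3: 60 + 40 + 40 + 20 = 160
This matches the lower bound, so 3 is optimal.

3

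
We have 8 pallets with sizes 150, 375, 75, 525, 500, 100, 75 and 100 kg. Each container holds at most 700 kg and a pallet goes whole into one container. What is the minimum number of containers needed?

Total = 525 + 500 + 375 + 150 + 100 + 100 + 75 + 75 = 1900 kg.
Lower bound: ⌈1900/700⌉ = 3 containers.
A packing using 3 containers:
  container 1: 525 + 150 = 675
  container 2: 500 + 100 + 100 = 700
  container 3: 375 + 75 + 75 = 525
This matches the lower bound, so 3 is optimal.

3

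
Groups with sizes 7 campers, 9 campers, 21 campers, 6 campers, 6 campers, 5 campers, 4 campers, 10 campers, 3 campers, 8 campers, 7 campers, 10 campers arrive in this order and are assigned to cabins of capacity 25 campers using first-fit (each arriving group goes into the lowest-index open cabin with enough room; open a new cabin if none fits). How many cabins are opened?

  7 → cabin 1 (new)  [load 7/25]
  9 → cabin 1  [load 16/25]
  21 → cabin 2 (new)  [load 21/25]
  6 → cabin 1  [load 22/25]
  6 → cabin 3 (new)  [load 6/25]
  5 → cabin 3  [load 11/25]
  4 → cabin 2  [load 25/25]
  10 → cabin 3  [load 21/25]
  3 → cabin 1  [load 25/25]
  8 → cabin 4 (new)  [load 8/25]
  7 → cabin 4  [load 15/25]
  10 → cabin 4  [load 25/25]
4 cabins opened.

4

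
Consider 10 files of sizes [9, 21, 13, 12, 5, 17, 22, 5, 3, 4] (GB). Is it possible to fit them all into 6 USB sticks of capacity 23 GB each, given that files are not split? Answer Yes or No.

A valid assignment using 6 USB sticks:
  USB stick 1: 22 = 22
  USB stick 2: 21 = 21
  USB stick 3: 17 + 5 = 22
  USB stick 4: 13 + 9 = 22
  USB stick 5: 12 + 5 + 4 = 21
  USB stick 6: 3 = 3
Every load is within 23 GB, so 6 USB sticks suffice.

Yes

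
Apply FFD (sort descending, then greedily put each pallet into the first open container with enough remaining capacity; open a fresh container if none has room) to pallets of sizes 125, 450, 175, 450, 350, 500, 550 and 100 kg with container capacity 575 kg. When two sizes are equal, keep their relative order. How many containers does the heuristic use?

Sorted descending: 550, 500, 450, 450, 350, 175, 125, 100.
  550 → container 1 (new)  [load 550/575]
  500 → container 2 (new)  [load 500/575]
  450 → container 3 (new)  [load 450/575]
  450 → container 4 (new)  [load 450/575]
  350 → container 5 (new)  [load 350/575]
  175 → container 5  [load 525/575]
  125 → container 3  [load 575/575]
  100 → container 4  [load 550/575]
5 containers opened.

5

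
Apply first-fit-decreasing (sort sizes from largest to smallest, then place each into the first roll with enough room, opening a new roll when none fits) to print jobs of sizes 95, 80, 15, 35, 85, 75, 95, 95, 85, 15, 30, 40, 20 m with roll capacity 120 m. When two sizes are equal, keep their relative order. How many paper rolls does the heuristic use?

Sorted descending: 95, 95, 95, 85, 85, 80, 75, 40, 35, 30, 20, 15, 15.
  95 → roll 1 (new)  [load 95/120]
  95 → roll 2 (new)  [load 95/120]
  95 → roll 3 (new)  [load 95/120]
  85 → roll 4 (new)  [load 85/120]
  85 → roll 5 (new)  [load 85/120]
  80 → roll 6 (new)  [load 80/120]
  75 → roll 7 (new)  [load 75/120]
  40 → roll 6  [load 120/120]
  35 → roll 4  [load 120/120]
  30 → roll 5  [load 115/120]
  20 → roll 1  [load 115/120]
  15 → roll 2  [load 110/120]
  15 → roll 3  [load 110/120]
7 paper rolls opened.

7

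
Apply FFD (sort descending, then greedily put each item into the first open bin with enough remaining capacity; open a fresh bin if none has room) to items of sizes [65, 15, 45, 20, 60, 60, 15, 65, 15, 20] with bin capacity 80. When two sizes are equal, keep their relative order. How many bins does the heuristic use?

Sorted descending: 65, 65, 60, 60, 45, 20, 20, 15, 15, 15.
  65 → bin 1 (new)  [load 65/80]
  65 → bin 2 (new)  [load 65/80]
  60 → bin 3 (new)  [load 60/80]
  60 → bin 4 (new)  [load 60/80]
  45 → bin 5 (new)  [load 45/80]
  20 → bin 3  [load 80/80]
  20 → bin 4  [load 80/80]
  15 → bin 1  [load 80/80]
  15 → bin 2  [load 80/80]
  15 → bin 5  [load 60/80]
5 bins opened.

5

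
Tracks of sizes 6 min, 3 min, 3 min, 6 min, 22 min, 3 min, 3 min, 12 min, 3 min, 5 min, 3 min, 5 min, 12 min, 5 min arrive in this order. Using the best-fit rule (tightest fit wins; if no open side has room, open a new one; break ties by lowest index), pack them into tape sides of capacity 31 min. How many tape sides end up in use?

3

  6 → side 1 (new)  [load 6/31]
  3 → side 1  [load 9/31]
  3 → side 1  [load 12/31]
  6 → side 1  [load 18/31]
  22 → side 2 (new)  [load 22/31]
  3 → side 2  [load 25/31]
  3 → side 2  [load 28/31]
  12 → side 1  [load 30/31]
  3 → side 2  [load 31/31]
  5 → side 3 (new)  [load 5/31]
  3 → side 3  [load 8/31]
  5 → side 3  [load 13/31]
  12 → side 3  [load 25/31]
  5 → side 3  [load 30/31]
3 tape sides opened.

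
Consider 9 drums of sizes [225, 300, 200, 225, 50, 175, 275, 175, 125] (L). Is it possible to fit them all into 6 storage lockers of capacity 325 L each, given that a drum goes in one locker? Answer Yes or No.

Total = 1750 L; ⌈1750/325⌉ = 6.
7 drums each exceed half the capacity and cannot share a locker, forcing at least 7 storage lockers.
At least 7 storage lockers are required, but only 6 are allowed.

No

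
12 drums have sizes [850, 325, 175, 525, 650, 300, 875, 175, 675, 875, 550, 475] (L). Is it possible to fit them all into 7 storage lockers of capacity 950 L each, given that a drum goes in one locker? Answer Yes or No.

Total = 6450 L; ⌈6450/950⌉ = 7.
The bound of 7 does not rule out 7, but exhaustive search shows no assignment into 7 storage lockers of capacity 950 L exists — the minimum is 8.

No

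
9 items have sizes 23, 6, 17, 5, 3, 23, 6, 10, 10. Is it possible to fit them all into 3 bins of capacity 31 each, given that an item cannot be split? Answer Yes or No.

Total = 103; ⌈103/31⌉ = 4.
At least 4 bins are required, but only 3 are allowed.

No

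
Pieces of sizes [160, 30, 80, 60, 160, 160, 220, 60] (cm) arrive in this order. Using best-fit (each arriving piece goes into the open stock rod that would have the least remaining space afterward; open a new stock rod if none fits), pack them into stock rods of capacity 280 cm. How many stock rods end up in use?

4

  160 → stock rod 1 (new)  [load 160/280]
  30 → stock rod 1  [load 190/280]
  80 → stock rod 1  [load 270/280]
  60 → stock rod 2 (new)  [load 60/280]
  160 → stock rod 2  [load 220/280]
  160 → stock rod 3 (new)  [load 160/280]
  220 → stock rod 4 (new)  [load 220/280]
  60 → stock rod 2  [load 280/280]
4 stock rods opened.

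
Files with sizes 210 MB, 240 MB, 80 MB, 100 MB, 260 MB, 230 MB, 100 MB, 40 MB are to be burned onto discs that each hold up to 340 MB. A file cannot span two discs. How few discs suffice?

4

Total = 260 + 240 + 230 + 210 + 100 + 100 + 80 + 40 = 1260 MB.
Lower bound: ⌈1260/340⌉ = 4 discs.
A packing using 4 discs:
  disc 1: 260 + 80 = 340
  disc 2: 240 + 100 = 340
  disc 3: 230 + 100 = 330
  disc 4: 210 + 40 = 250
This matches the lower bound, so 4 is optimal.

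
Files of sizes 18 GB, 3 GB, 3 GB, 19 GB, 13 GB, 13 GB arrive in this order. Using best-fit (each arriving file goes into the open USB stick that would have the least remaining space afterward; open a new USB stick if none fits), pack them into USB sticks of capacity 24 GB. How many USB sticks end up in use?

4

  18 → USB stick 1 (new)  [load 18/24]
  3 → USB stick 1  [load 21/24]
  3 → USB stick 1  [load 24/24]
  19 → USB stick 2 (new)  [load 19/24]
  13 → USB stick 3 (new)  [load 13/24]
  13 → USB stick 4 (new)  [load 13/24]
4 USB sticks opened.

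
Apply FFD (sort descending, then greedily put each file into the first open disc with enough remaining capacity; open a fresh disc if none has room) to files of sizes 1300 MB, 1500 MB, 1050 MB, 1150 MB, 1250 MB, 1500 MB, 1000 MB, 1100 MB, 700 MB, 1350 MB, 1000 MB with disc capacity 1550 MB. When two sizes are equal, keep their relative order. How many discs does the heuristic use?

11

Sorted descending: 1500, 1500, 1350, 1300, 1250, 1150, 1100, 1050, 1000, 1000, 700.
  1500 → disc 1 (new)  [load 1500/1550]
  1500 → disc 2 (new)  [load 1500/1550]
  1350 → disc 3 (new)  [load 1350/1550]
  1300 → disc 4 (new)  [load 1300/1550]
  1250 → disc 5 (new)  [load 1250/1550]
  1150 → disc 6 (new)  [load 1150/1550]
  1100 → disc 7 (new)  [load 1100/1550]
  1050 → disc 8 (new)  [load 1050/1550]
  1000 → disc 9 (new)  [load 1000/1550]
  1000 → disc 10 (new)  [load 1000/1550]
  700 → disc 11 (new)  [load 700/1550]
11 discs opened.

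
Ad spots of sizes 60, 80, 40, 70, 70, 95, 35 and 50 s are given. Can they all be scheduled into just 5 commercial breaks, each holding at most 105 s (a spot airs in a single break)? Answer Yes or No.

No

Total = 500 s; ⌈500/105⌉ = 5.
The bound of 5 does not rule out 5, but exhaustive search shows no assignment into 5 commercial breaks of capacity 105 s exists — the minimum is 6.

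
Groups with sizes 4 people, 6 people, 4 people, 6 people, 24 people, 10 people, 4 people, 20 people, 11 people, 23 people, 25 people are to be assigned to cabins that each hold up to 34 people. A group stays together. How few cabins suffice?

Total = 25 + 24 + 23 + 20 + 11 + 10 + 6 + 6 + 4 + 4 + 4 = 137 people.
Lower bound: ⌈137/34⌉ = 5 cabins.
A packing using 5 cabins:
  cabin 1: 25 + 6 = 31
  cabin 2: 24 + 10 = 34
  cabin 3: 23 + 11 = 34
  cabin 4: 20 + 6 + 4 + 4 = 34
  cabin 5: 4 = 4
This matches the lower bound, so 5 is optimal.

5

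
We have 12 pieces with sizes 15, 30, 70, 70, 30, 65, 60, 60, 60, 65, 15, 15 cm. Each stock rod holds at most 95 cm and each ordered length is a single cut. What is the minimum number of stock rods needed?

7

Total = 70 + 70 + 65 + 65 + 60 + 60 + 60 + 30 + 30 + 15 + 15 + 15 = 555 cm.
Lower bound: ⌈555/95⌉ = 6 stock rods.
Also, 7 pieces each exceed 95/2 cm, and no two of those can share a stock rod, so at least 7 stock rods are needed.
A packing using 7 stock rods:
  stock rod 1: 70 + 15 = 85
  stock rod 2: 70 + 15 = 85
  stock rod 3: 65 + 30 = 95
  stock rod 4: 65 + 30 = 95
  stock rod 5: 60 + 15 = 75
  stock rod 6: 60 = 60
  stock rod 7: 60 = 60
This matches the lower bound, so 7 is optimal.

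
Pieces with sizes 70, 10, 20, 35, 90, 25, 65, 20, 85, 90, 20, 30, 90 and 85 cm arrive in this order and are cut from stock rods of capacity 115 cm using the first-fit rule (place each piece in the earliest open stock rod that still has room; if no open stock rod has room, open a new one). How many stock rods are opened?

  70 → stock rod 1 (new)  [load 70/115]
  10 → stock rod 1  [load 80/115]
  20 → stock rod 1  [load 100/115]
  35 → stock rod 2 (new)  [load 35/115]
  90 → stock rod 3 (new)  [load 90/115]
  25 → stock rod 2  [load 60/115]
  65 → stock rod 4 (new)  [load 65/115]
  20 → stock rod 2  [load 80/115]
  85 → stock rod 5 (new)  [load 85/115]
  90 → stock rod 6 (new)  [load 90/115]
  20 → stock rod 2  [load 100/115]
  30 → stock rod 4  [load 95/115]
  90 → stock rod 7 (new)  [load 90/115]
  85 → stock rod 8 (new)  [load 85/115]
8 stock rods opened.

8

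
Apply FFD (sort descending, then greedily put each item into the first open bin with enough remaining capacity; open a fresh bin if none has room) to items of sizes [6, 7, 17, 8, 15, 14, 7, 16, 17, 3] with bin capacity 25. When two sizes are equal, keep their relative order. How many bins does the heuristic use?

5

Sorted descending: 17, 17, 16, 15, 14, 8, 7, 7, 6, 3.
  17 → bin 1 (new)  [load 17/25]
  17 → bin 2 (new)  [load 17/25]
  16 → bin 3 (new)  [load 16/25]
  15 → bin 4 (new)  [load 15/25]
  14 → bin 5 (new)  [load 14/25]
  8 → bin 1  [load 25/25]
  7 → bin 2  [load 24/25]
  7 → bin 3  [load 23/25]
  6 → bin 4  [load 21/25]
  3 → bin 4  [load 24/25]
5 bins opened.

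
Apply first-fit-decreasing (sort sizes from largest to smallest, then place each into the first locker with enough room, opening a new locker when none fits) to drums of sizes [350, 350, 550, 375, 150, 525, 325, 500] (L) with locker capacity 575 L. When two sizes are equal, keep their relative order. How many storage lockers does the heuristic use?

7

Sorted descending: 550, 525, 500, 375, 350, 350, 325, 150.
  550 → locker 1 (new)  [load 550/575]
  525 → locker 2 (new)  [load 525/575]
  500 → locker 3 (new)  [load 500/575]
  375 → locker 4 (new)  [load 375/575]
  350 → locker 5 (new)  [load 350/575]
  350 → locker 6 (new)  [load 350/575]
  325 → locker 7 (new)  [load 325/575]
  150 → locker 4  [load 525/575]
7 storage lockers opened.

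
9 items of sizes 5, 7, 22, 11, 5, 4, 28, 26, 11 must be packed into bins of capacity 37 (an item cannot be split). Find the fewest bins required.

Total = 28 + 26 + 22 + 11 + 11 + 7 + 5 + 5 + 4 = 119.
Lower bound: ⌈119/37⌉ = 4 bins.
A packing using 4 bins:
  bin 1: 28 + 7 = 35
  bin 2: 26 + 11 = 37
  bin 3: 22 + 11 + 4 = 37
  bin 4: 5 + 5 = 10
This matches the lower bound, so 4 is optimal.

4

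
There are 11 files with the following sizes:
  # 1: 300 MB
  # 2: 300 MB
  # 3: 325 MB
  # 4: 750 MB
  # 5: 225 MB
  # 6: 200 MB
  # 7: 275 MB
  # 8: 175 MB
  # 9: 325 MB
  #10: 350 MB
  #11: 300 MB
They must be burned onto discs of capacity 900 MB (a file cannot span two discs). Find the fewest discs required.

Total = 750 + 350 + 325 + 325 + 300 + 300 + 300 + 275 + 225 + 200 + 175 = 3525 MB.
Lower bound: ⌈3525/900⌉ = 4 discs.
A packing using 5 discs:
  disc 1: 750 = 750
  disc 2: 350 + 325 + 225 = 900
  disc 3: 325 + 300 + 275 = 900
  disc 4: 300 + 300 + 200 = 800
  disc 5: 175 = 175
No arrangement into 4 discs stays within capacity, so 5 is optimal.

5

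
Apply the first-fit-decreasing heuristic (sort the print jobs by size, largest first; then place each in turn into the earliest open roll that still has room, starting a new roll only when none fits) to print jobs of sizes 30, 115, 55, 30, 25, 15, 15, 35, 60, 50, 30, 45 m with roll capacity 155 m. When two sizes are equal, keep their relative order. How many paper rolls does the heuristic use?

4

Sorted descending: 115, 60, 55, 50, 45, 35, 30, 30, 30, 25, 15, 15.
  115 → roll 1 (new)  [load 115/155]
  60 → roll 2 (new)  [load 60/155]
  55 → roll 2  [load 115/155]
  50 → roll 3 (new)  [load 50/155]
  45 → roll 3  [load 95/155]
  35 → roll 1  [load 150/155]
  30 → roll 2  [load 145/155]
  30 → roll 3  [load 125/155]
  30 → roll 3  [load 155/155]
  25 → roll 4 (new)  [load 25/155]
  15 → roll 4  [load 40/155]
  15 → roll 4  [load 55/155]
4 paper rolls opened.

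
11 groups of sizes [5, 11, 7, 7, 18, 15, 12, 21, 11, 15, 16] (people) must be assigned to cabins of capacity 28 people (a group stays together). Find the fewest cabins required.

Total = 21 + 18 + 16 + 15 + 15 + 12 + 11 + 11 + 7 + 7 + 5 = 138 people.
Lower bound: ⌈138/28⌉ = 5 cabins.
A packing using 6 cabins:
  cabin 1: 21 + 7 = 28
  cabin 2: 18 + 7 = 25
  cabin 3: 16 + 12 = 28
  cabin 4: 15 + 11 = 26
  cabin 5: 15 + 11 = 26
  cabin 6: 5 = 5
No arrangement into 5 cabins stays within capacity, so 6 is optimal.

6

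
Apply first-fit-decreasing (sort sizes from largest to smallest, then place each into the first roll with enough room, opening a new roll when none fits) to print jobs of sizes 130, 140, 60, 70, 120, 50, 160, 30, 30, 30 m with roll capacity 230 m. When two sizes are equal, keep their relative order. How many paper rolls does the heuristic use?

Sorted descending: 160, 140, 130, 120, 70, 60, 50, 30, 30, 30.
  160 → roll 1 (new)  [load 160/230]
  140 → roll 2 (new)  [load 140/230]
  130 → roll 3 (new)  [load 130/230]
  120 → roll 4 (new)  [load 120/230]
  70 → roll 1  [load 230/230]
  60 → roll 2  [load 200/230]
  50 → roll 3  [load 180/230]
  30 → roll 2  [load 230/230]
  30 → roll 3  [load 210/230]
  30 → roll 4  [load 150/230]
4 paper rolls opened.

4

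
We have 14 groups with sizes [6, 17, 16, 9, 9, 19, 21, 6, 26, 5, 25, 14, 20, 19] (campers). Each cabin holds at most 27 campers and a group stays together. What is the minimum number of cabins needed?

Total = 26 + 25 + 21 + 20 + 19 + 19 + 17 + 16 + 14 + 9 + 9 + 6 + 6 + 5 = 212 campers.
Lower bound: ⌈212/27⌉ = 8 cabins.
Also, 9 groups each exceed 27/2 campers, and no two of those can share a cabin, so at least 9 cabins are needed.
A packing using 9 cabins:
  cabin 1: 26 = 26
  cabin 2: 25 = 25
  cabin 3: 21 + 6 = 27
  cabin 4: 20 + 6 = 26
  cabin 5: 19 + 5 = 24
  cabin 6: 19 = 19
  cabin 7: 17 + 9 = 26
  cabin 8: 16 + 9 = 25
  cabin 9: 14 = 14
This matches the lower bound, so 9 is optimal.

9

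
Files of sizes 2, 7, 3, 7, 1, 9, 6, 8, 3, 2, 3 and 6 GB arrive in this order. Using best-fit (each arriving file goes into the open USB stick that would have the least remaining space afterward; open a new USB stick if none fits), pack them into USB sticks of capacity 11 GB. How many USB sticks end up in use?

6

  2 → USB stick 1 (new)  [load 2/11]
  7 → USB stick 1  [load 9/11]
  3 → USB stick 2 (new)  [load 3/11]
  7 → USB stick 2  [load 10/11]
  1 → USB stick 2  [load 11/11]
  9 → USB stick 3 (new)  [load 9/11]
  6 → USB stick 4 (new)  [load 6/11]
  8 → USB stick 5 (new)  [load 8/11]
  3 → USB stick 5  [load 11/11]
  2 → USB stick 1  [load 11/11]
  3 → USB stick 4  [load 9/11]
  6 → USB stick 6 (new)  [load 6/11]
6 USB sticks opened.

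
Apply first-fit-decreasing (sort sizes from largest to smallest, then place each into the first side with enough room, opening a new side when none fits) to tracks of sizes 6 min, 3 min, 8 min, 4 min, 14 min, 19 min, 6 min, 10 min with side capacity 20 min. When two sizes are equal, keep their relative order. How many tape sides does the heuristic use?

Sorted descending: 19, 14, 10, 8, 6, 6, 4, 3.
  19 → side 1 (new)  [load 19/20]
  14 → side 2 (new)  [load 14/20]
  10 → side 3 (new)  [load 10/20]
  8 → side 3  [load 18/20]
  6 → side 2  [load 20/20]
  6 → side 4 (new)  [load 6/20]
  4 → side 4  [load 10/20]
  3 → side 4  [load 13/20]
4 tape sides opened.

4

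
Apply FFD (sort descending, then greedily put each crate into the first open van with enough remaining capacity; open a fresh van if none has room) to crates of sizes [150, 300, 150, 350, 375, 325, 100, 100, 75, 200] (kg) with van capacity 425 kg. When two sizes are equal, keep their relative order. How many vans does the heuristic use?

6

Sorted descending: 375, 350, 325, 300, 200, 150, 150, 100, 100, 75.
  375 → van 1 (new)  [load 375/425]
  350 → van 2 (new)  [load 350/425]
  325 → van 3 (new)  [load 325/425]
  300 → van 4 (new)  [load 300/425]
  200 → van 5 (new)  [load 200/425]
  150 → van 5  [load 350/425]
  150 → van 6 (new)  [load 150/425]
  100 → van 3  [load 425/425]
  100 → van 4  [load 400/425]
  75 → van 2  [load 425/425]
6 vans opened.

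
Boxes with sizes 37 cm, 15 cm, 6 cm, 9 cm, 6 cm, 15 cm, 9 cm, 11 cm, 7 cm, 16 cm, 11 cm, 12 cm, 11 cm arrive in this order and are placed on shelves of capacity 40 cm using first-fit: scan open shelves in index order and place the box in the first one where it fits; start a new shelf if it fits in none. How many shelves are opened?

  37 → shelf 1 (new)  [load 37/40]
  15 → shelf 2 (new)  [load 15/40]
  6 → shelf 2  [load 21/40]
  9 → shelf 2  [load 30/40]
  6 → shelf 2  [load 36/40]
  15 → shelf 3 (new)  [load 15/40]
  9 → shelf 3  [load 24/40]
  11 → shelf 3  [load 35/40]
  7 → shelf 4 (new)  [load 7/40]
  16 → shelf 4  [load 23/40]
  11 → shelf 4  [load 34/40]
  12 → shelf 5 (new)  [load 12/40]
  11 → shelf 5  [load 23/40]
5 shelves opened.

5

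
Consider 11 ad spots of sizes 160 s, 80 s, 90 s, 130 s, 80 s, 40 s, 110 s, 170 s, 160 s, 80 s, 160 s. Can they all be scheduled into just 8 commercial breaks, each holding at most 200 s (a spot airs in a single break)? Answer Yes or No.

A valid assignment using 8 commercial breaks:
  break 1: 170 = 170
  break 2: 160 + 40 = 200
  break 3: 160 = 160
  break 4: 160 = 160
  break 5: 130 = 130
  break 6: 110 + 90 = 200
  break 7: 80 + 80 = 160
  break 8: 80 = 80
Every load is within 200 s, so 8 commercial breaks suffice.

Yes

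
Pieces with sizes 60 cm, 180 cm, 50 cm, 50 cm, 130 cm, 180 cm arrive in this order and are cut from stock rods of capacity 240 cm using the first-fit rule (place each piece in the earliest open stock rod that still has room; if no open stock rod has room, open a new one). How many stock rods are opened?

3

  60 → stock rod 1 (new)  [load 60/240]
  180 → stock rod 1  [load 240/240]
  50 → stock rod 2 (new)  [load 50/240]
  50 → stock rod 2  [load 100/240]
  130 → stock rod 2  [load 230/240]
  180 → stock rod 3 (new)  [load 180/240]
3 stock rods opened.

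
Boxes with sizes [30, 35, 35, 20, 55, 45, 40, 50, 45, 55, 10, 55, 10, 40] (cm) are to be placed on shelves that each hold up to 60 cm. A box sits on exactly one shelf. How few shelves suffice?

11

Total = 55 + 55 + 55 + 50 + 45 + 45 + 40 + 40 + 35 + 35 + 30 + 20 + 10 + 10 = 525 cm.
Lower bound: ⌈525/60⌉ = 9 shelves.
Also, 10 boxes each exceed 30 cm, and no two of those can share a shelf, so at least 10 shelves are needed.
A packing using 11 shelves:
  shelf 1: 55 = 55
  shelf 2: 55 = 55
  shelf 3: 55 = 55
  shelf 4: 50 + 10 = 60
  shelf 5: 45 + 10 = 55
  shelf 6: 45 = 45
  shelf 7: 40 + 20 = 60
  shelf 8: 40 = 40
  shelf 9: 35 = 35
  shelf 10: 35 = 35
  shelf 11: 30 = 30
No arrangement into 10 shelves stays within capacity, so 11 is optimal.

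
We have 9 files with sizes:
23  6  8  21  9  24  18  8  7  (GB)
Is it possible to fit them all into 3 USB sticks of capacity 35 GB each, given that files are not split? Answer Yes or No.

Total = 124 GB; ⌈124/35⌉ = 4.
At least 4 USB sticks are required, but only 3 are allowed.

No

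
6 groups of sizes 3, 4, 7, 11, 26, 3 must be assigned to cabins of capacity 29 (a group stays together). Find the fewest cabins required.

Total = 26 + 11 + 7 + 4 + 3 + 3 = 54.
Lower bound: ⌈54/29⌉ = 2 cabins.
A packing using 2 cabins:
  cabin 1: 26 + 3 = 29
  cabin 2: 11 + 7 + 4 + 3 = 25
This matches the lower bound, so 2 is optimal.

2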